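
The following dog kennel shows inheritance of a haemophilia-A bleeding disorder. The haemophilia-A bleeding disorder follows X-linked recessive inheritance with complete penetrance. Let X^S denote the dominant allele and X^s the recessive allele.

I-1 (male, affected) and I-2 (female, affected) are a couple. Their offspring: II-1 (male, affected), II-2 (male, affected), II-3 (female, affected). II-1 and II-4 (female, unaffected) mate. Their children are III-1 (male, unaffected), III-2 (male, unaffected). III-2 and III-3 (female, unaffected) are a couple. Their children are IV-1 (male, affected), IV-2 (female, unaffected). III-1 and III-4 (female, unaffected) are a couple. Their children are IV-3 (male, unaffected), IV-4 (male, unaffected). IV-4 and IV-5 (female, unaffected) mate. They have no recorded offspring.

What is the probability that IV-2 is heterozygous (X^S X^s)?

1/2

III-2 is unaffected, so III-2 is X^S Y.
III-3 is unaffected so carries S and passed s to IV-1 (X^s Y), so III-3 is X^S X^s.
Their cross gives offspring ratios 1/2 X^S X^S : 1/2 X^S X^s. Conditioning on IV-2 being unaffected, P(X^S X^s) = 1/2 / 1 = 1/2.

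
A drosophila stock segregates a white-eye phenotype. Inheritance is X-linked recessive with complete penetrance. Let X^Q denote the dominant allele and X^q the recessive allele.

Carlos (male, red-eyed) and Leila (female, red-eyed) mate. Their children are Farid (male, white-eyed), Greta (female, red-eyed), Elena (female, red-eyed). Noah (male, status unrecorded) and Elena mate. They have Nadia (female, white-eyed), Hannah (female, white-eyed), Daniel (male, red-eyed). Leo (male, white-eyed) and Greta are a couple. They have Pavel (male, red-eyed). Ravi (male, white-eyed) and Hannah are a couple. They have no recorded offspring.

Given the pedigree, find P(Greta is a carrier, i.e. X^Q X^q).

Carlos is red-eyed, so Carlos is X^Q Y.
Leila is red-eyed so carries Q and passed q to Farid (X^q Y), so Leila is X^Q X^q.
Their cross gives offspring ratios 1/2 X^Q X^Q : 1/2 X^Q X^q. Conditioning on Greta being red-eyed, P(X^Q X^q) = 1/2 / 1 = 1/2 before taking Greta's own offspring into account.
Leo is white-eyed, so Leo is X^q Y.
Now use Greta's offspring. Probability of each recorded status — red-eyed son Pavel: 1/2 if Greta is X^Q X^q, 1 if X^Q X^Q.
Bayes: P(X^Q X^q) = 1/2·1/2 / (1/2·1/2 + 1/2·1) = 1/3.

1/3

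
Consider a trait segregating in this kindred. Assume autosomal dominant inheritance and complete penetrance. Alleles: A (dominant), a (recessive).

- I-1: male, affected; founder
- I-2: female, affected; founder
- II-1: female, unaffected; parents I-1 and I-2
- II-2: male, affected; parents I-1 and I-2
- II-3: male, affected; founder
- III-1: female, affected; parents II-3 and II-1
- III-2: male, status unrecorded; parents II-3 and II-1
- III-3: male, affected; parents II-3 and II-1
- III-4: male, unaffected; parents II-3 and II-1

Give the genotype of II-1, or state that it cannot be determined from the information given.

aa

II-1 is unaffected, so II-1 is aa.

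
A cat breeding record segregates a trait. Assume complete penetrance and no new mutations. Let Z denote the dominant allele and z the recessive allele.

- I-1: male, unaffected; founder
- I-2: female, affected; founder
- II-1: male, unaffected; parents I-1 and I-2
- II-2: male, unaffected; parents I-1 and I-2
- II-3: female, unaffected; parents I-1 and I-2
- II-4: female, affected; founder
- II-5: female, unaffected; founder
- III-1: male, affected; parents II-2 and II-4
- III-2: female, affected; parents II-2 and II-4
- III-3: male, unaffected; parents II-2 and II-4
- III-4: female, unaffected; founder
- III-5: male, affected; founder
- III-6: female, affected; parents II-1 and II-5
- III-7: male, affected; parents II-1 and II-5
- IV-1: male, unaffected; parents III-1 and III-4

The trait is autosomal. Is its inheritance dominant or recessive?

II-1 and II-5 are both unaffected yet have an affected child III-6. Under dominance, an affected child requires at least one affected parent, so the trait cannot be dominant.

recessive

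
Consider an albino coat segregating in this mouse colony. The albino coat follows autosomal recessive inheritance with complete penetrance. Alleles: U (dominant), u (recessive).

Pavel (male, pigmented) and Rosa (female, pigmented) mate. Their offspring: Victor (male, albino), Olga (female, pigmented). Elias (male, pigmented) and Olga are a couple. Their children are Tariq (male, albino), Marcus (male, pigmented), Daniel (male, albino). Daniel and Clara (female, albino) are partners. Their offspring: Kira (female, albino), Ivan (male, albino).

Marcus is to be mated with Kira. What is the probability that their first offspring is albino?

Elias is pigmented so carries U and passed u to Tariq (uu), so Elias is Uu.
Olga is pigmented so carries U and passed u to Tariq (uu), so Olga is Uu.
Marcus is a pigmented offspring of Elias (Uu) × Olga (Uu), whose cross gives 1/4 UU : 1/2 Uu : 1/4 uu; conditioning on being pigmented, Marcus is UU with probability 1/3, Uu with probability 2/3.
Kira is albino, so Kira is uu.
Summing over parental genotype combinations, P(offspring is albino) = 2/3·1/2 = 1/3.

1/3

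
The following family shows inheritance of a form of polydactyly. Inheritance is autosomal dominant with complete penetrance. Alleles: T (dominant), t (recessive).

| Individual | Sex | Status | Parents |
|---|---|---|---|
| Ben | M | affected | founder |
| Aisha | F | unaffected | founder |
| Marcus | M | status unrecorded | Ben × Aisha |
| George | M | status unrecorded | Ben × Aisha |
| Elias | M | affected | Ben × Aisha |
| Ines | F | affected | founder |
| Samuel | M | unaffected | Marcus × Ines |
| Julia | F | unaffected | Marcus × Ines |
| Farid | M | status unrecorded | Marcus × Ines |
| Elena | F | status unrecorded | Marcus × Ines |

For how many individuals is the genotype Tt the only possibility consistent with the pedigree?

Obligate heterozygotes: Elias is affected so carries T and received t from Aisha (tt), so Elias is Tt; Ines is affected so carries T and passed t to Samuel (tt), so Ines is Tt.
Every other individual is either homozygous by phenotype or has at least one consistent homozygous assignment, so the count is 2.

2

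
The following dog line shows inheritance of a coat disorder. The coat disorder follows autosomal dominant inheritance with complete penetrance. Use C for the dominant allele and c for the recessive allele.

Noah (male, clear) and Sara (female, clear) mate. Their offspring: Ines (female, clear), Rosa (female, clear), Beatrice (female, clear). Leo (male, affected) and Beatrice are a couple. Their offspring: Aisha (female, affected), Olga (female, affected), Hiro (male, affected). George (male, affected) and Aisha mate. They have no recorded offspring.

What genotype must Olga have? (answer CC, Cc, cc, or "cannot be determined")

Cc

From phenotype alone, Olga is CC or Cc.
Olga is affected so carries C and received c from Beatrice (cc), so Olga is Cc.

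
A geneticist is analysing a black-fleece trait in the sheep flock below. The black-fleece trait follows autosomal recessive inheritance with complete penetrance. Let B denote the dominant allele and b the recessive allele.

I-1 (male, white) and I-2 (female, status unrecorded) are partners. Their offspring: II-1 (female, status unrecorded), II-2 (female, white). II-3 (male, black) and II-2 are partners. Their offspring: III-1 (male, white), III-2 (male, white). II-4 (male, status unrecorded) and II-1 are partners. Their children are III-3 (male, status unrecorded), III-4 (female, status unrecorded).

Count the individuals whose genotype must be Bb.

Obligate heterozygotes: III-1 is white so carries B and received b from II-3 (bb), so III-1 is Bb; III-2 is white so carries B and received b from II-3 (bb), so III-2 is Bb.
Every other individual is either homozygous by phenotype or has at least one consistent homozygous assignment, so the count is 2.

2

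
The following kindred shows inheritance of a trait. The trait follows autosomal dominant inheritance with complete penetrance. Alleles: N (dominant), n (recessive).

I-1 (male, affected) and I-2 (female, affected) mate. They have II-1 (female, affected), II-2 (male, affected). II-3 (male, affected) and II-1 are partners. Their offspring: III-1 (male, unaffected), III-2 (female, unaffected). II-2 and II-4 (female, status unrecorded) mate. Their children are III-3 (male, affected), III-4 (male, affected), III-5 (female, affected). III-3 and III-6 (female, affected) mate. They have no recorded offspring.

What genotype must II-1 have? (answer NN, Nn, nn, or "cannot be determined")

From phenotype alone, II-1 is NN or Nn.
II-1 is affected so carries N and passed n to III-1 (nn), so II-1 is Nn.

Nn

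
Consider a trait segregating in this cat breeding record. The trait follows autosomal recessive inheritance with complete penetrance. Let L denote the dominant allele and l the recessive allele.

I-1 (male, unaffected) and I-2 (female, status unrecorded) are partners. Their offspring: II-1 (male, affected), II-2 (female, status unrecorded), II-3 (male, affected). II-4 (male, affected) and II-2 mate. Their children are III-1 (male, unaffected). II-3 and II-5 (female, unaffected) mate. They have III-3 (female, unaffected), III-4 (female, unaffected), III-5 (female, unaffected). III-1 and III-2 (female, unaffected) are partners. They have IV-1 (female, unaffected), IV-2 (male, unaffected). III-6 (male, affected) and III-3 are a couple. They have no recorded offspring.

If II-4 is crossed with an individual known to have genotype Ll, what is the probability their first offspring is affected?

II-4 is affected, so II-4 is ll.
The cross gives 1/2 Ll : 1/2 ll, so P(offspring is affected) = 1/2.

1/2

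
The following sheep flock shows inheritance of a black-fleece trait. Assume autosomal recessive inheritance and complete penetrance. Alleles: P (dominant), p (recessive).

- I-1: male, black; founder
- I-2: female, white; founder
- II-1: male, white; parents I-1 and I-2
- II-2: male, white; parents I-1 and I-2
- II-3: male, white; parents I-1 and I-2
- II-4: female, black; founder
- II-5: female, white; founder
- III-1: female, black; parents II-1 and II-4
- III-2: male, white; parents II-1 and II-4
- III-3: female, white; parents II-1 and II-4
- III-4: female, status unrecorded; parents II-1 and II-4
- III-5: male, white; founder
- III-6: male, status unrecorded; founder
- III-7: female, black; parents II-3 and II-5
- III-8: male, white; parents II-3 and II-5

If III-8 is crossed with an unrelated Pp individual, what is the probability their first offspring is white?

II-3 is white so carries P and received p from I-1 (pp), so II-3 is Pp.
II-5 is white so carries P and passed p to III-7 (pp), so II-5 is Pp.
III-8 is a white offspring of II-3 (Pp) × II-5 (Pp), whose cross gives 1/4 PP : 1/2 Pp : 1/4 pp; conditioning on being white, III-8 is PP with probability 1/3, Pp with probability 2/3.
Summing over parental genotype combinations, P(offspring is white) = 1/3·1 + 2/3·3/4 = 5/6.

5/6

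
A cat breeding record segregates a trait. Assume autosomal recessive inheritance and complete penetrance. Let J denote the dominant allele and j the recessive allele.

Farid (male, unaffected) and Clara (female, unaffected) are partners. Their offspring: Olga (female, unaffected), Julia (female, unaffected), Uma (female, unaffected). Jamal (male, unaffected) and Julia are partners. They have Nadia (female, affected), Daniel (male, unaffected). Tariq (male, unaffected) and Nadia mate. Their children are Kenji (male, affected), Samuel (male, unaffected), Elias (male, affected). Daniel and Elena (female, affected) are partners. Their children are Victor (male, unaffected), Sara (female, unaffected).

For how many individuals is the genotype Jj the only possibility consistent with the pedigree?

6

Obligate heterozygotes: Julia is unaffected so carries J and passed j to Nadia (jj), so Julia is Jj; Jamal is unaffected so carries J and passed j to Nadia (jj), so Jamal is Jj; Tariq is unaffected so carries J and passed j to Kenji (jj), so Tariq is Jj; Samuel is unaffected so carries J and received j from Nadia (jj), so Samuel is Jj; Victor is unaffected so carries J and received j from Elena (jj), so Victor is Jj; Sara is unaffected so carries J and received j from Elena (jj), so Sara is Jj.
Every other individual is either homozygous by phenotype or has at least one consistent homozygous assignment, so the count is 6.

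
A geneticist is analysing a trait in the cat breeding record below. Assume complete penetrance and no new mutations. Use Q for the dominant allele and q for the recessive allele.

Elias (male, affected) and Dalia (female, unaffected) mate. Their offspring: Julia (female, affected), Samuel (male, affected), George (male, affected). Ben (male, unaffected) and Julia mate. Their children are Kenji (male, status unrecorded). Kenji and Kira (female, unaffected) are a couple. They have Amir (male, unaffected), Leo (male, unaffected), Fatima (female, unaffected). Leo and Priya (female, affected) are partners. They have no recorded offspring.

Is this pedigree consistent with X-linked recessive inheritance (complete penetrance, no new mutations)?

Yes

A consistent assignment under X-linked recessive exists: Elias X^q Y, Dalia X^Q X^q, Julia X^q X^q, Samuel X^q Y, George X^q Y, Ben X^Q Y, Kenji X^q Y, Kira X^Q X^Q, Amir X^Q Y, Leo X^Q Y, Fatima X^Q X^q, Priya X^q X^q.
In this assignment every recorded phenotype matches its genotype and every non-founder's genotype is obtainable from its parents' genotypes, so the pedigree is consistent.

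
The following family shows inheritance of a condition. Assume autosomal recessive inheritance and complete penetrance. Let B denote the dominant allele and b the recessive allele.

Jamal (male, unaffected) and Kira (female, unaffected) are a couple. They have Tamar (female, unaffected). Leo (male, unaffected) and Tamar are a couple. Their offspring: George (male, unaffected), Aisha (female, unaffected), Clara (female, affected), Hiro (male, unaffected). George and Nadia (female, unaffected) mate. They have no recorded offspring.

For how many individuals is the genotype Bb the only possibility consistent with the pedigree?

2

Obligate heterozygotes: Tamar is unaffected so carries B and passed b to Clara (bb), so Tamar is Bb; Leo is unaffected so carries B and passed b to Clara (bb), so Leo is Bb.
Every other individual is either homozygous by phenotype or has at least one consistent homozygous assignment, so the count is 2.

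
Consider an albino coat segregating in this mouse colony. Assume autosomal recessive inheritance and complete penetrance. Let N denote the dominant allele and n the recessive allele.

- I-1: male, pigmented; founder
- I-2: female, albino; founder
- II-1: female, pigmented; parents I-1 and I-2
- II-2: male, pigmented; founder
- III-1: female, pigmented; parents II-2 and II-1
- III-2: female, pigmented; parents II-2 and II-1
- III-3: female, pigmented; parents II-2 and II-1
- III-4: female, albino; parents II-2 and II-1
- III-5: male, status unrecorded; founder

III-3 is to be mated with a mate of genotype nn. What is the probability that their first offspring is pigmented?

II-2 is pigmented so carries N and passed n to III-4 (nn), so II-2 is Nn.
II-1 is pigmented so carries N and received n from I-2 (nn), so II-1 is Nn.
III-3 is a pigmented offspring of II-2 (Nn) × II-1 (Nn), whose cross gives 1/4 NN : 1/2 Nn : 1/4 nn; conditioning on being pigmented, III-3 is NN with probability 1/3, Nn with probability 2/3.
Summing over parental genotype combinations, P(offspring is pigmented) = 1/3·1 + 2/3·1/2 = 2/3.

2/3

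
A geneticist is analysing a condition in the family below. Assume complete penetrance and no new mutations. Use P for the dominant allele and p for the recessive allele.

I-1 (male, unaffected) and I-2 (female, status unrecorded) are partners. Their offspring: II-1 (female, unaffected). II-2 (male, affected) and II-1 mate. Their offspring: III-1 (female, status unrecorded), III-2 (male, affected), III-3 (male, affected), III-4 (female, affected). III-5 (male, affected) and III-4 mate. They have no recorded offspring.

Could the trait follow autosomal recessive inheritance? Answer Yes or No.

A consistent assignment under autosomal recessive exists: I-1 PP, I-2 Pp, II-1 Pp, II-2 pp, III-1 Pp, III-2 pp, III-3 pp, III-4 pp, III-5 pp.
In this assignment every recorded phenotype matches its genotype and every non-founder's genotype is obtainable from its parents' genotypes, so the pedigree is consistent.

Yes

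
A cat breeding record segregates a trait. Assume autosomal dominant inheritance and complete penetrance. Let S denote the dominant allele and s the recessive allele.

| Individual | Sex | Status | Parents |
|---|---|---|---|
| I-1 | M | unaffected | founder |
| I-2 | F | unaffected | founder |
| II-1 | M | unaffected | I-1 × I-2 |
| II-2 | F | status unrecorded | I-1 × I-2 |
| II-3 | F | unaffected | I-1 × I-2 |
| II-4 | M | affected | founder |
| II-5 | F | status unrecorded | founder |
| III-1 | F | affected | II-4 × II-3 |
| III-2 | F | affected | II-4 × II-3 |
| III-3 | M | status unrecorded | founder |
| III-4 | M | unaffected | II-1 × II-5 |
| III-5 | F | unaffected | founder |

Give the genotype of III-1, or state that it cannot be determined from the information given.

From phenotype alone, III-1 is SS or Ss.
III-1 is affected so carries S and received s from II-3 (ss), so III-1 is Ss.

Ss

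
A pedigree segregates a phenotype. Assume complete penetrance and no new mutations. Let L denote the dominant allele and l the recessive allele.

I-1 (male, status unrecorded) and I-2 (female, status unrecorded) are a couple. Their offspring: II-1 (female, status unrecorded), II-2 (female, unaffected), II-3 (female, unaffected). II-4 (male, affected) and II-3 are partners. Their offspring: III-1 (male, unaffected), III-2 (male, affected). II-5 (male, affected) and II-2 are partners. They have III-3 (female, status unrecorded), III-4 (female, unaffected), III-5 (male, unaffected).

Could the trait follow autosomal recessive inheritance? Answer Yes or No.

Yes

A consistent assignment under autosomal recessive exists: I-1 LL, I-2 Ll, II-1 LL, II-2 LL, II-3 Ll, II-4 ll, II-5 ll, III-1 Ll, III-2 ll, III-3 Ll, III-4 Ll, III-5 Ll.
In this assignment every recorded phenotype matches its genotype and every non-founder's genotype is obtainable from its parents' genotypes, so the pedigree is consistent.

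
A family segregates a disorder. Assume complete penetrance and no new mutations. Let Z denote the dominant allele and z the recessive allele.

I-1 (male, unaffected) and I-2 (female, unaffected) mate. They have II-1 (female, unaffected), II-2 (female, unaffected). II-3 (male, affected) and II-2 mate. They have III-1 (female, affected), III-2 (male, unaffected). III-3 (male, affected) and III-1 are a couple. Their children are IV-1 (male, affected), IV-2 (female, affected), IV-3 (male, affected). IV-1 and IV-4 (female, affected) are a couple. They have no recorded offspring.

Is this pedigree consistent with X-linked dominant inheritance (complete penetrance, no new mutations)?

Yes

A consistent assignment under X-linked dominant exists: I-1 X^z Y, I-2 X^z X^z, II-1 X^z X^z, II-2 X^z X^z, II-3 X^Z Y, III-1 X^Z X^z, III-2 X^z Y, III-3 X^Z Y, IV-1 X^Z Y, IV-2 X^Z X^Z, IV-3 X^Z Y, IV-4 X^Z X^Z.
In this assignment every recorded phenotype matches its genotype and every non-founder's genotype is obtainable from its parents' genotypes, so the pedigree is consistent.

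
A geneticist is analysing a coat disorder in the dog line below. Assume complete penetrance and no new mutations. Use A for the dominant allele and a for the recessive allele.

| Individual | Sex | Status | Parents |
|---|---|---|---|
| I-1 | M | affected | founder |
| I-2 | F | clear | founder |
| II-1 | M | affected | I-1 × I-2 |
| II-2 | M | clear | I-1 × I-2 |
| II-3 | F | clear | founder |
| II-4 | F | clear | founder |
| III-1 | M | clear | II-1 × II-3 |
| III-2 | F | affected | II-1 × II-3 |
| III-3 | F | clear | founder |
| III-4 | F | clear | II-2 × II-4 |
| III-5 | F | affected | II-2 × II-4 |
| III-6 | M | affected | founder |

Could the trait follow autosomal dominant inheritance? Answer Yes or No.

No

Under autosomal dominant, III-5 (affected, female) cannot arise from II-2 (clear) × II-4 (clear).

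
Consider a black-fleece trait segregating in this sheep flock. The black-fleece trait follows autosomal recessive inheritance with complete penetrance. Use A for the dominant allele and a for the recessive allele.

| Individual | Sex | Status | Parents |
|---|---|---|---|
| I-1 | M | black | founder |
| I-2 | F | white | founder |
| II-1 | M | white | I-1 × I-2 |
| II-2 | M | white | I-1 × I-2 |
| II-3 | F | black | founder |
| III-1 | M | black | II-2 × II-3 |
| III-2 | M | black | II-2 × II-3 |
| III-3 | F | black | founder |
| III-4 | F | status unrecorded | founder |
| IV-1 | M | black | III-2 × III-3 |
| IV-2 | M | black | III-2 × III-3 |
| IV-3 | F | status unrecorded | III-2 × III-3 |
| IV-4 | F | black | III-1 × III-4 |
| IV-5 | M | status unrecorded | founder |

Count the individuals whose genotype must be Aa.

Obligate heterozygotes: II-1 is white so carries A and received a from I-1 (aa), so II-1 is Aa; II-2 is white so carries A and received a from I-1 (aa), so II-2 is Aa.
Every other individual is either homozygous by phenotype or has at least one consistent homozygous assignment, so the count is 2.

2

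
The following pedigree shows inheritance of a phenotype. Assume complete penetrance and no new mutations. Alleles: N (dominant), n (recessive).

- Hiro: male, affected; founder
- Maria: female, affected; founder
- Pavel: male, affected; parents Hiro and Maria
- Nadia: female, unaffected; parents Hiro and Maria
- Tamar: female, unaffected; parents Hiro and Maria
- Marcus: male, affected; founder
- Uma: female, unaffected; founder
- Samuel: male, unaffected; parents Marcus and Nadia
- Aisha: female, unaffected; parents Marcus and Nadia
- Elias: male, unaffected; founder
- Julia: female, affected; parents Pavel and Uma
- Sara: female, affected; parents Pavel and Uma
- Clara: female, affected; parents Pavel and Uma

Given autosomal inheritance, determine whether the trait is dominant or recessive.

Hiro and Maria are both affected yet have an unaffected child Nadia. Under a recessive model two affected parents are homozygous and every child would be affected, so the trait cannot be recessive.

dominant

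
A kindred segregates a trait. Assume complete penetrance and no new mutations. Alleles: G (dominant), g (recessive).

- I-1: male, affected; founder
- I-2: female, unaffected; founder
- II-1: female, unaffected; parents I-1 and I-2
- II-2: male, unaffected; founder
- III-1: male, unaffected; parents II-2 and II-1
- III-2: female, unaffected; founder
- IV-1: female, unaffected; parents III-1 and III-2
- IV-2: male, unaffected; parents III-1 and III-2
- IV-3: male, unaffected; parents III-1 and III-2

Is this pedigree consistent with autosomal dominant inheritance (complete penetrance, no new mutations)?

Yes

A consistent assignment under autosomal dominant exists: I-1 Gg, I-2 gg, II-1 gg, II-2 gg, III-1 gg, III-2 gg, IV-1 gg, IV-2 gg, IV-3 gg.
In this assignment every recorded phenotype matches its genotype and every non-founder's genotype is obtainable from its parents' genotypes, so the pedigree is consistent.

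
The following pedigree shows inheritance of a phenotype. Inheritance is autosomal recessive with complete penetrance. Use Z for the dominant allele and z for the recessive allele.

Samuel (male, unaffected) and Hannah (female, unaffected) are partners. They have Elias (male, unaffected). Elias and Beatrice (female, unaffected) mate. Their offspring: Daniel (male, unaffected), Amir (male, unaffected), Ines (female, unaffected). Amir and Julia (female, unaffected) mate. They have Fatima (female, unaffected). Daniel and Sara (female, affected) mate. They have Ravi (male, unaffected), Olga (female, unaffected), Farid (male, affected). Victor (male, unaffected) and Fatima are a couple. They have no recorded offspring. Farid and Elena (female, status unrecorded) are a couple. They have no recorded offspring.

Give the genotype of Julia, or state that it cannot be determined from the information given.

cannot be determined

Julia's phenotype allows ZZ or Zz, and no parent or child forces a single allele at both positions; consistent genotype assignments exist with Julia as ZZ or Zz.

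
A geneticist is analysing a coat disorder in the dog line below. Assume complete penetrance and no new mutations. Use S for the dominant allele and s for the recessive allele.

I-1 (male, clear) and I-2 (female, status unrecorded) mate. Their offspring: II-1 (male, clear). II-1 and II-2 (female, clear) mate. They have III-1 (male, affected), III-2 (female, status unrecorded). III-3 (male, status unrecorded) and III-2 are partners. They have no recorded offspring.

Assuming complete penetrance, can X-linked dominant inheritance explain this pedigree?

No

Under X-linked dominant, III-1 (affected, male) cannot arise from II-1 (clear) × II-2 (clear).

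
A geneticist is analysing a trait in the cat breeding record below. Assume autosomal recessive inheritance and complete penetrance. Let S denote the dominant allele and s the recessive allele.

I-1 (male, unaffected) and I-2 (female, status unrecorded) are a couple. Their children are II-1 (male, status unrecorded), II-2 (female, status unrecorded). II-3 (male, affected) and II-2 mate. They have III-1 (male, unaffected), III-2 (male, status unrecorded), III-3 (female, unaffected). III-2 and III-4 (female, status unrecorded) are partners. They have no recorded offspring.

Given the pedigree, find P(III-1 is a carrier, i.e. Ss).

III-1 is unaffected so carries S and received s from II-3 (ss), so III-1 is Ss, giving P(Ss) = 1.

1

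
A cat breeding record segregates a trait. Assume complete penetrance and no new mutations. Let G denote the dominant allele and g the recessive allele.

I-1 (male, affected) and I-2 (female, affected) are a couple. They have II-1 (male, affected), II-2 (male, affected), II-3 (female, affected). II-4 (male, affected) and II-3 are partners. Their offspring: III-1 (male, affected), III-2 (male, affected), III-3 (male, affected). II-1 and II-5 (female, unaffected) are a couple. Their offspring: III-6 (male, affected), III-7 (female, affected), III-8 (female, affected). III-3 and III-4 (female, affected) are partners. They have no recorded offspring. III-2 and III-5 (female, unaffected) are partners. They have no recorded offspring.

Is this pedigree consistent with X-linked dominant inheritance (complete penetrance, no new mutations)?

Under X-linked dominant, III-6 (affected, male) cannot arise from II-1 (affected) × II-5 (unaffected).

No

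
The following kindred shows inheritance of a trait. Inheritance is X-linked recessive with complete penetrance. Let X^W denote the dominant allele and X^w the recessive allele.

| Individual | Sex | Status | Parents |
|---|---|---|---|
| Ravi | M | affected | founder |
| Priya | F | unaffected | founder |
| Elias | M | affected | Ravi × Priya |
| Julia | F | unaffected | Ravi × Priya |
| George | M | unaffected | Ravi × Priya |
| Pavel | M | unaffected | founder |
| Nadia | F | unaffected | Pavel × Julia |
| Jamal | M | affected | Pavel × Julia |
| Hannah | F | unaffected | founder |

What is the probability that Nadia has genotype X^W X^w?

1/2

Pavel is unaffected, so Pavel is X^W Y.
Julia is unaffected so carries W and received w from Ravi (X^w Y), so Julia is X^W X^w.
Their cross gives offspring ratios 1/2 X^W X^W : 1/2 X^W X^w. Conditioning on Nadia being unaffected, P(X^W X^w) = 1/2 / 1 = 1/2.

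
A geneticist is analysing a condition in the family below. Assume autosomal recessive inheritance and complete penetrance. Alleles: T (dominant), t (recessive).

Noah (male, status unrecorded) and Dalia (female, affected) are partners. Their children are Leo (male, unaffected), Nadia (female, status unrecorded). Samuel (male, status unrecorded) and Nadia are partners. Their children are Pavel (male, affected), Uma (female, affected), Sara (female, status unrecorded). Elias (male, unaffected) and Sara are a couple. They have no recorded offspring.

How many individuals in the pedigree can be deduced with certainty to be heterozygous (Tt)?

1

Obligate heterozygotes: Leo is unaffected so carries T and received t from Dalia (tt), so Leo is Tt.
Every other individual is either homozygous by phenotype or has at least one consistent homozygous assignment, so the count is 1.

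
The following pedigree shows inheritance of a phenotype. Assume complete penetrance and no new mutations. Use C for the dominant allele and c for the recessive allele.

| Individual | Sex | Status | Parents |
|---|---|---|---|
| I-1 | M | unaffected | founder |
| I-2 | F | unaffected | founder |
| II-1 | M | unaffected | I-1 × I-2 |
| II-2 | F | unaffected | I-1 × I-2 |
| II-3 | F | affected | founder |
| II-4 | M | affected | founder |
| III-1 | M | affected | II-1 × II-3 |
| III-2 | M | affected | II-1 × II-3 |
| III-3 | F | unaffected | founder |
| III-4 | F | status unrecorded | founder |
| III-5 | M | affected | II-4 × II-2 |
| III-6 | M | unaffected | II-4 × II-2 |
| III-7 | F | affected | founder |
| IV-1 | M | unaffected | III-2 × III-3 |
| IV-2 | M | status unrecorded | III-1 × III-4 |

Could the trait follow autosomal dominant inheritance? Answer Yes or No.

Yes

A consistent assignment under autosomal dominant exists: I-1 cc, I-2 cc, II-1 cc, II-2 cc, II-3 CC, II-4 Cc, III-1 Cc, III-2 Cc, III-3 cc, III-4 CC, III-5 Cc, III-6 cc, III-7 CC, IV-1 cc, IV-2 CC.
In this assignment every recorded phenotype matches its genotype and every non-founder's genotype is obtainable from its parents' genotypes, so the pedigree is consistent.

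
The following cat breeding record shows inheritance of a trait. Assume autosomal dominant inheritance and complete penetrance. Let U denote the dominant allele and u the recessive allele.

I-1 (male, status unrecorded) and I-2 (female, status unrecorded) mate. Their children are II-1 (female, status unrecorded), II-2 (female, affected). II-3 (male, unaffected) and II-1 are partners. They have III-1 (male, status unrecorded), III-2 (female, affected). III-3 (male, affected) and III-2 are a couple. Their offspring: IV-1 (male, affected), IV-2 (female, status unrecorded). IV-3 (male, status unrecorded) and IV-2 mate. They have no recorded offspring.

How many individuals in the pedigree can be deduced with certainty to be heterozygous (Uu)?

Obligate heterozygotes: III-2 is affected so carries U and received u from II-3 (uu), so III-2 is Uu.
Every other individual is either homozygous by phenotype or has at least one consistent homozygous assignment, so the count is 1.

1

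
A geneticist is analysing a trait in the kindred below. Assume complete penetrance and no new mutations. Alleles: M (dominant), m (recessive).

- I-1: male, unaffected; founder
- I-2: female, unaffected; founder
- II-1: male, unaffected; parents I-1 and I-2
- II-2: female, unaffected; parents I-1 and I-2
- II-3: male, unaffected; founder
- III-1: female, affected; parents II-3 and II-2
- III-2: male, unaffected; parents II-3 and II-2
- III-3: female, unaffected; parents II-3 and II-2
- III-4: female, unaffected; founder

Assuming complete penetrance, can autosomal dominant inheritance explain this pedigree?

Under autosomal dominant, III-1 (affected, female) cannot arise from II-3 (unaffected) × II-2 (unaffected).

No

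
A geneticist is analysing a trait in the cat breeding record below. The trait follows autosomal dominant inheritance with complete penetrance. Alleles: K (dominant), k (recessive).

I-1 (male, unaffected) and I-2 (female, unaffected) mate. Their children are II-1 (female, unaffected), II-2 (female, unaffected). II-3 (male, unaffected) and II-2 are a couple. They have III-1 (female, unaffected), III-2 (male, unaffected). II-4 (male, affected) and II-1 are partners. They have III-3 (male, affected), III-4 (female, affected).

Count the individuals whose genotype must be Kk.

2

Obligate heterozygotes: III-3 is affected so carries K and received k from II-1 (kk), so III-3 is Kk; III-4 is affected so carries K and received k from II-1 (kk), so III-4 is Kk.
Every other individual is either homozygous by phenotype or has at least one consistent homozygous assignment, so the count is 2.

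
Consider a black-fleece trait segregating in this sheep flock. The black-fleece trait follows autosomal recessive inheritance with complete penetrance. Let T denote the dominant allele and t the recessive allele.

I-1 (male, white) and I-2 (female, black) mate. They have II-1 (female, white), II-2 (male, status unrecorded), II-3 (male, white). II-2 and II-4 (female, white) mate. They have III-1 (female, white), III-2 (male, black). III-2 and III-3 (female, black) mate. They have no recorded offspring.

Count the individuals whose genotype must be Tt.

Obligate heterozygotes: II-1 is white so carries T and received t from I-2 (tt), so II-1 is Tt; II-3 is white so carries T and received t from I-2 (tt), so II-3 is Tt; II-4 is white so carries T and passed t to III-2 (tt), so II-4 is Tt.
Every other individual is either homozygous by phenotype or has at least one consistent homozygous assignment, so the count is 3.

3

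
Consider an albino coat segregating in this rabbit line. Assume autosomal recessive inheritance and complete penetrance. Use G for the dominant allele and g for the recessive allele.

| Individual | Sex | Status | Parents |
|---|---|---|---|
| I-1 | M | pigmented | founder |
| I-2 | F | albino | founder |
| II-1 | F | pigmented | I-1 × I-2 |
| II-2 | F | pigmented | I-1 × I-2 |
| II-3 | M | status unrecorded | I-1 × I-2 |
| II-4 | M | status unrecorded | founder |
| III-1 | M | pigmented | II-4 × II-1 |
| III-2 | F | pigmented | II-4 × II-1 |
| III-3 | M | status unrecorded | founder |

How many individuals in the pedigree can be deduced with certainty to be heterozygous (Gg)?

2

Obligate heterozygotes: II-1 is pigmented so carries G and received g from I-2 (gg), so II-1 is Gg; II-2 is pigmented so carries G and received g from I-2 (gg), so II-2 is Gg.
Every other individual is either homozygous by phenotype or has at least one consistent homozygous assignment, so the count is 2.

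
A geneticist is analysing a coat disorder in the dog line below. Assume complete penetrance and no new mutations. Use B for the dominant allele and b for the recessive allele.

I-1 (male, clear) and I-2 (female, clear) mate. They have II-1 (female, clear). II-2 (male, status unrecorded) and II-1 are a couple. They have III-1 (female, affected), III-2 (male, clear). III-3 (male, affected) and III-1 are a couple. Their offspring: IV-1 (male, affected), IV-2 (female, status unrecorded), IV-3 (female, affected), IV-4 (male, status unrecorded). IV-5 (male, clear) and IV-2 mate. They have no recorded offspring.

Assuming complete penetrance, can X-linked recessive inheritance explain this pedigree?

A consistent assignment under X-linked recessive exists: I-1 X^B Y, I-2 X^B X^b, II-1 X^B X^b, II-2 X^b Y, III-1 X^b X^b, III-2 X^B Y, III-3 X^b Y, IV-1 X^b Y, IV-2 X^b X^b, IV-3 X^b X^b, IV-4 X^b Y, IV-5 X^B Y.
In this assignment every recorded phenotype matches its genotype and every non-founder's genotype is obtainable from its parents' genotypes, so the pedigree is consistent.

Yes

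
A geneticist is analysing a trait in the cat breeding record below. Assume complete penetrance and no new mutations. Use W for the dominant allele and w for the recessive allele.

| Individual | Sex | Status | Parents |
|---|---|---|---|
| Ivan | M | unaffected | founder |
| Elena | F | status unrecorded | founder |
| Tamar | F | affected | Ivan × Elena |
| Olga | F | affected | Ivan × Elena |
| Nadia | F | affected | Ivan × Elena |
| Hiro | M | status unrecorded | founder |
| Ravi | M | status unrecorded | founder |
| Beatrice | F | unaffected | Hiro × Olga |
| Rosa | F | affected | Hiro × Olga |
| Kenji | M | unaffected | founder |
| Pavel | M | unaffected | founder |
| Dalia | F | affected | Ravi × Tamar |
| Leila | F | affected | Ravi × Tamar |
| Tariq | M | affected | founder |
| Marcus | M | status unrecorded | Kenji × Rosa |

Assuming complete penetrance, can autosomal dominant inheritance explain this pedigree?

Yes

A consistent assignment under autosomal dominant exists: Ivan ww, Elena WW, Tamar Ww, Olga Ww, Nadia Ww, Hiro Ww, Ravi WW, Beatrice ww, Rosa WW, Kenji ww, Pavel ww, Dalia WW, Leila WW, Tariq WW, Marcus Ww.
In this assignment every recorded phenotype matches its genotype and every non-founder's genotype is obtainable from its parents' genotypes, so the pedigree is consistent.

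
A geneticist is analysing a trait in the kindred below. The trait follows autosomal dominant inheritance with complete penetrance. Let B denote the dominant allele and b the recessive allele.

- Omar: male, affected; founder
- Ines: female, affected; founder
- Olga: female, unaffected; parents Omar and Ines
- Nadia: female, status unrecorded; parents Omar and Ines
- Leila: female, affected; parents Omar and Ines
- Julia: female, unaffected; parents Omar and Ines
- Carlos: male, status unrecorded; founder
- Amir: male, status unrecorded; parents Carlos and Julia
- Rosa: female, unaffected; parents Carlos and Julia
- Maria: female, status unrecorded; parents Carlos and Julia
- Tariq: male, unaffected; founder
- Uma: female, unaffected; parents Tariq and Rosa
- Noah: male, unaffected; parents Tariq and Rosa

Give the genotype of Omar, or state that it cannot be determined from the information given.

From phenotype alone, Omar is BB or Bb.
Omar is affected so carries B and passed b to Olga (bb), so Omar is Bb.

Bb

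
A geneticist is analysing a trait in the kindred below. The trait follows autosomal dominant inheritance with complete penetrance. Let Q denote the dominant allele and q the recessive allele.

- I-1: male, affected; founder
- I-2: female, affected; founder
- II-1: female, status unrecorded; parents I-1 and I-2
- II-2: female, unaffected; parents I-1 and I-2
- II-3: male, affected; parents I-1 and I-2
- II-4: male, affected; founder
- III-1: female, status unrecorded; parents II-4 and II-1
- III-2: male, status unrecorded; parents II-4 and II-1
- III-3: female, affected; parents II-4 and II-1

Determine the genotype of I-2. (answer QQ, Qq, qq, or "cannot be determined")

From phenotype alone, I-2 is QQ or Qq.
I-2 is affected so carries Q and passed q to II-2 (qq), so I-2 is Qq.

Qq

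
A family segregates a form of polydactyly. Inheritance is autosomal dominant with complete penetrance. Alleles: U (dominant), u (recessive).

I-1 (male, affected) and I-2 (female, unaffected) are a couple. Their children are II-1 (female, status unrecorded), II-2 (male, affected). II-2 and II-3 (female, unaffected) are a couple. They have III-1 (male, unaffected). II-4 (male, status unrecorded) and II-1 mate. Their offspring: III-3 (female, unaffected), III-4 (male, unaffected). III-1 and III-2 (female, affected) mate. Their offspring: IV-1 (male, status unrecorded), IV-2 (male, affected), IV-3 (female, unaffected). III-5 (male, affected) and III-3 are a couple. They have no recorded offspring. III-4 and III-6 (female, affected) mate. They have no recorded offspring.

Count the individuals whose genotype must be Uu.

Obligate heterozygotes: II-2 is affected so carries U and received u from I-2 (uu), so II-2 is Uu; III-2 is affected so carries U and passed u to IV-3 (uu), so III-2 is Uu; IV-2 is affected so carries U and received u from III-1 (uu), so IV-2 is Uu.
Every other individual is either homozygous by phenotype or has at least one consistent homozygous assignment, so the count is 3.

3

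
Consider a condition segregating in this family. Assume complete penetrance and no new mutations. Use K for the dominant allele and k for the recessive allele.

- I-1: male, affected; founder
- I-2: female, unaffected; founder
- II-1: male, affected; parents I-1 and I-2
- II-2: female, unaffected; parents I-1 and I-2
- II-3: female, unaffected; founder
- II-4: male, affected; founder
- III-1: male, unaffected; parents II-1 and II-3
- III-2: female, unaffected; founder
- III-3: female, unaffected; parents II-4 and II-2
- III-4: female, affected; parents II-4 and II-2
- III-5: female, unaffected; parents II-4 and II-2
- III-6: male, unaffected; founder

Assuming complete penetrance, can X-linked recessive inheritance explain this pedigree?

A consistent assignment under X-linked recessive exists: I-1 X^k Y, I-2 X^K X^k, II-1 X^k Y, II-2 X^K X^k, II-3 X^K X^K, II-4 X^k Y, III-1 X^K Y, III-2 X^K X^K, III-3 X^K X^k, III-4 X^k X^k, III-5 X^K X^k, III-6 X^K Y.
In this assignment every recorded phenotype matches its genotype and every non-founder's genotype is obtainable from its parents' genotypes, so the pedigree is consistent.

Yes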